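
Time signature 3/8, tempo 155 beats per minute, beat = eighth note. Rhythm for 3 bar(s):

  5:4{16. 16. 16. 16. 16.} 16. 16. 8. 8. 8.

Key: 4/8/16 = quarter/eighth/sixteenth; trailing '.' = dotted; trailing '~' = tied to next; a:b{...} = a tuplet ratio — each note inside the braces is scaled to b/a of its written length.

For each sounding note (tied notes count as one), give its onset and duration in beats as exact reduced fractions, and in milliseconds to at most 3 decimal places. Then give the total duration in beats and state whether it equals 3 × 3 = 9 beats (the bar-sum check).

1) 0.0ms=0b +232.258ms=3/5b
2) 232.258ms=3/5b +232.258ms=3/5b
3) 464.516ms=6/5b +232.258ms=3/5b
4) 696.774ms=9/5b +232.258ms=3/5b
5) 929.032ms=12/5b +232.258ms=3/5b
6) 1161.29ms=3b +290.323ms=3/4b
7) 1451.613ms=15/4b +290.323ms=3/4b
8) 1741.935ms=9/2b +580.645ms=3/2b
9) 2322.581ms=6b +580.645ms=3/2b
10) 2903.226ms=15/2b +580.645ms=3/2b
Σ=9b of 9 (155bpm 3/8) — PASS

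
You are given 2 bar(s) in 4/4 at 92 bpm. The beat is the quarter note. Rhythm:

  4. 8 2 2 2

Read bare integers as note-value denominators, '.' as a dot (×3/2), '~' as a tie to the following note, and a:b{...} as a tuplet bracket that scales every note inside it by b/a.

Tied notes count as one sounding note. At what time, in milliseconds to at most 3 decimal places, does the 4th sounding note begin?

note 4 onset = 4b = 2608.696ms

1. 0.0ms @ 0 + 978.261ms (3/2)
2. 978.261ms @ 3/2 + 326.087ms (1/2)
3. 1304.348ms @ 2 + 1304.348ms (2)
4. 2608.696ms @ 4 + 1304.348ms (2)
5. 3913.043ms @ 6 + 1304.348ms (2)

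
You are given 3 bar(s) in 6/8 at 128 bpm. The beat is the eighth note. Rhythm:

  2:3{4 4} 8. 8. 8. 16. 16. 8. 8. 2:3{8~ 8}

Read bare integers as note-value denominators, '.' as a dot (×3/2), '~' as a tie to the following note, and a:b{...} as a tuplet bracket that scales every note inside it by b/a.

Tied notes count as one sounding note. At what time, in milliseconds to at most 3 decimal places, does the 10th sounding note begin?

note 10 onset = 15b = 7031.25ms

1. 0.0ms @ 0 + 1406.25ms (3)
2. 1406.25ms @ 3 + 1406.25ms (3)
3. 2812.5ms @ 6 + 703.125ms (3/2)
4. 3515.625ms @ 15/2 + 703.125ms (3/2)
5. 4218.75ms @ 9 + 703.125ms (3/2)
6. 4921.875ms @ 21/2 + 351.562ms (3/4)
7. 5273.438ms @ 45/4 + 351.562ms (3/4)
8. 5625.0ms @ 12 + 703.125ms (3/2)
9. 6328.125ms @ 27/2 + 703.125ms (3/2)
10. 7031.25ms @ 15 + 1406.25ms (3)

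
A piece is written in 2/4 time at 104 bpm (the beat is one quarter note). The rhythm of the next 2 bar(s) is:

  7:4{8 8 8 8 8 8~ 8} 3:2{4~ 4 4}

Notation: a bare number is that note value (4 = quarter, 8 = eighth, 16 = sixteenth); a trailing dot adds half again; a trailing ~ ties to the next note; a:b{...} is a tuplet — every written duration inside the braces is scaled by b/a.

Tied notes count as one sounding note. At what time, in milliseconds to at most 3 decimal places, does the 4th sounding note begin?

note 4 onset = 6/7b = 494.505ms

1. 0.0ms @ 0 + 164.835ms (2/7)
2. 164.835ms @ 2/7 + 164.835ms (2/7)
3. 329.67ms @ 4/7 + 164.835ms (2/7)
4. 494.505ms @ 6/7 + 164.835ms (2/7)
5. 659.341ms @ 8/7 + 164.835ms (2/7)
6. 824.176ms @ 10/7 + 329.67ms (4/7)
7. 1153.846ms @ 2 + 769.231ms (4/3)
8. 1923.077ms @ 10/3 + 384.615ms (2/3)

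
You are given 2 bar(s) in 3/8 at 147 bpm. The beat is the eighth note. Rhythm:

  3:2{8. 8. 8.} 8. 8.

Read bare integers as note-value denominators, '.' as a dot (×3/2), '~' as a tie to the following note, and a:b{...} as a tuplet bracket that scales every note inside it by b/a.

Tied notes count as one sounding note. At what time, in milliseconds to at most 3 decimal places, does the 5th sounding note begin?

1. 0.0ms @ 0 + 408.163ms (1)
2. 408.163ms @ 1 + 408.163ms (1)
3. 816.327ms @ 2 + 408.163ms (1)
4. 1224.49ms @ 3 + 612.245ms (3/2)
5. 1836.735ms @ 9/2 + 612.245ms (3/2)

note 5 onset = 9/2b = 1836.735ms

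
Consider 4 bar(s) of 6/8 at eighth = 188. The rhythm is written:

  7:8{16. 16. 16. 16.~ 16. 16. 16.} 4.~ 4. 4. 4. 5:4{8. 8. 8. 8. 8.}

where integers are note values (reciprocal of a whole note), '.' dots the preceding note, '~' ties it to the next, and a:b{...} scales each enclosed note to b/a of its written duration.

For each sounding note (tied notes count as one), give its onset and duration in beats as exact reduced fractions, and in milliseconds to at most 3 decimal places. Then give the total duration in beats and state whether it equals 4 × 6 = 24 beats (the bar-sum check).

1) 0.0ms=0b +273.556ms=6/7b
2) 273.556ms=6/7b +273.556ms=6/7b
3) 547.112ms=12/7b +273.556ms=6/7b
4) 820.669ms=18/7b +547.112ms=12/7b
5) 1367.781ms=30/7b +273.556ms=6/7b
6) 1641.337ms=36/7b +273.556ms=6/7b
7) 1914.894ms=6b +1914.894ms=6b
8) 3829.787ms=12b +957.447ms=3b
9) 4787.234ms=15b +957.447ms=3b
10) 5744.681ms=18b +382.979ms=6/5b
11) 6127.66ms=96/5b +382.979ms=6/5b
12) 6510.638ms=102/5b +382.979ms=6/5b
13) 6893.617ms=108/5b +382.979ms=6/5b
14) 7276.596ms=114/5b +382.979ms=6/5b
Σ=24b of 24 (188bpm 6/8) — PASS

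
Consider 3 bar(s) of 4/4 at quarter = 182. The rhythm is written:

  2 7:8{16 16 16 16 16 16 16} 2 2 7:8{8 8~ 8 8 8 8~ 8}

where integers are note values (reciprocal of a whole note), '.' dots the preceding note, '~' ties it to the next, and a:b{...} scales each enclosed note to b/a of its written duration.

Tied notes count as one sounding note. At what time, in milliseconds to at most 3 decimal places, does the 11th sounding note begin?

note 11 onset = 8b = 2637.363ms

1. 0.0ms @ 0 + 659.341ms (2)
2. 659.341ms @ 2 + 94.192ms (2/7)
3. 753.532ms @ 16/7 + 94.192ms (2/7)
4. 847.724ms @ 18/7 + 94.192ms (2/7)
5. 941.915ms @ 20/7 + 94.192ms (2/7)
6. 1036.107ms @ 22/7 + 94.192ms (2/7)
7. 1130.298ms @ 24/7 + 94.192ms (2/7)
8. 1224.49ms @ 26/7 + 94.192ms (2/7)
9. 1318.681ms @ 4 + 659.341ms (2)
10. 1978.022ms @ 6 + 659.341ms (2)
11. 2637.363ms @ 8 + 188.383ms (4/7)
12. 2825.746ms @ 60/7 + 376.766ms (8/7)
13. 3202.512ms @ 68/7 + 188.383ms (4/7)
14. 3390.895ms @ 72/7 + 188.383ms (4/7)
15. 3579.278ms @ 76/7 + 376.766ms (8/7)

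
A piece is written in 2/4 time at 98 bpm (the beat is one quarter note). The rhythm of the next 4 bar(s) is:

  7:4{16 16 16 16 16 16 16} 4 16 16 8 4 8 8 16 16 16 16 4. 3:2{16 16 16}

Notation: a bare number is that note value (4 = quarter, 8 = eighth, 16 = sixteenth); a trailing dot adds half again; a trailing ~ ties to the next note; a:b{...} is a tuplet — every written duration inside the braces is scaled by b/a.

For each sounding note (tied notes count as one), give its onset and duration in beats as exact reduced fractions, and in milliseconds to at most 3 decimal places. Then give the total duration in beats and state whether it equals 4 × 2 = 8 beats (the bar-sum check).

1) 0.0ms=0b +87.464ms=1/7b
2) 87.464ms=1/7b +87.464ms=1/7b
3) 174.927ms=2/7b +87.464ms=1/7b
4) 262.391ms=3/7b +87.464ms=1/7b
5) 349.854ms=4/7b +87.464ms=1/7b
6) 437.318ms=5/7b +87.464ms=1/7b
7) 524.781ms=6/7b +87.464ms=1/7b
8) 612.245ms=1b +612.245ms=1b
9) 1224.49ms=2b +153.061ms=1/4b
10) 1377.551ms=9/4b +153.061ms=1/4b
11) 1530.612ms=5/2b +306.122ms=1/2b
12) 1836.735ms=3b +612.245ms=1b
13) 2448.98ms=4b +306.122ms=1/2b
14) 2755.102ms=9/2b +306.122ms=1/2b
15) 3061.224ms=5b +153.061ms=1/4b
16) 3214.286ms=21/4b +153.061ms=1/4b
17) 3367.347ms=11/2b +153.061ms=1/4b
18) 3520.408ms=23/4b +153.061ms=1/4b
19) 3673.469ms=6b +918.367ms=3/2b
20) 4591.837ms=15/2b +102.041ms=1/6b
21) 4693.878ms=23/3b +102.041ms=1/6b
22) 4795.918ms=47/6b +102.041ms=1/6b
Σ=8b of 8 (98bpm 2/4) — PASS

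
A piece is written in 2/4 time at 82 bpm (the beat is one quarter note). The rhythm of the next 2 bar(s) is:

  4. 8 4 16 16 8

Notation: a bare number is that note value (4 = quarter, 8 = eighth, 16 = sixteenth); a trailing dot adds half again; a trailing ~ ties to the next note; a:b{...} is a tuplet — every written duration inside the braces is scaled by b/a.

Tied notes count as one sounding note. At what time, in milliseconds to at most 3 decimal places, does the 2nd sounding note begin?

note 2 onset = 3/2b = 1097.561ms

1. 0.0ms @ 0 + 1097.561ms (3/2)
2. 1097.561ms @ 3/2 + 365.854ms (1/2)
3. 1463.415ms @ 2 + 731.707ms (1)
4. 2195.122ms @ 3 + 182.927ms (1/4)
5. 2378.049ms @ 13/4 + 182.927ms (1/4)
6. 2560.976ms @ 7/2 + 365.854ms (1/2)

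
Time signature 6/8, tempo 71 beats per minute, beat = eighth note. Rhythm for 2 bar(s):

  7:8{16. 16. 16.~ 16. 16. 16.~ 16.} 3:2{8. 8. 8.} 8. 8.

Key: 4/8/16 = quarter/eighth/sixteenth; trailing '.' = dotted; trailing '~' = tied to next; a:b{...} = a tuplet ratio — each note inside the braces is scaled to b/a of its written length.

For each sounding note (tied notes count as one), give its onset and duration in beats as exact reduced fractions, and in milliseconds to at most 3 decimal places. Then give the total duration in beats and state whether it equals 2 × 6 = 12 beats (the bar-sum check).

1) 0.0ms=0b +724.346ms=6/7b
2) 724.346ms=6/7b +724.346ms=6/7b
3) 1448.692ms=12/7b +1448.692ms=12/7b
4) 2897.384ms=24/7b +724.346ms=6/7b
5) 3621.73ms=30/7b +1448.692ms=12/7b
6) 5070.423ms=6b +845.07ms=1b
7) 5915.493ms=7b +845.07ms=1b
8) 6760.563ms=8b +845.07ms=1b
9) 7605.634ms=9b +1267.606ms=3/2b
10) 8873.239ms=21/2b +1267.606ms=3/2b
Σ=12b of 12 (71bpm 6/8) — PASS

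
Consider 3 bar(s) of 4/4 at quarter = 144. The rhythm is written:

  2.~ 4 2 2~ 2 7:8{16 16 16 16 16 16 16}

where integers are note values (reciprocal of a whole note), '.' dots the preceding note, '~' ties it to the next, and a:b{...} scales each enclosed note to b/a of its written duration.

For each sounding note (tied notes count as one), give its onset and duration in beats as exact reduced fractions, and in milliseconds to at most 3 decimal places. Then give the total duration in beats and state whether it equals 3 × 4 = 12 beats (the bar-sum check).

1) 0.0ms=0b +1666.667ms=4b
2) 1666.667ms=4b +833.333ms=2b
3) 2500.0ms=6b +1666.667ms=4b
4) 4166.667ms=10b +119.048ms=2/7b
5) 4285.714ms=72/7b +119.048ms=2/7b
6) 4404.762ms=74/7b +119.048ms=2/7b
7) 4523.81ms=76/7b +119.048ms=2/7b
8) 4642.857ms=78/7b +119.048ms=2/7b
9) 4761.905ms=80/7b +119.048ms=2/7b
10) 4880.952ms=82/7b +119.048ms=2/7b
Σ=12b of 12 (144bpm 4/4) — PASS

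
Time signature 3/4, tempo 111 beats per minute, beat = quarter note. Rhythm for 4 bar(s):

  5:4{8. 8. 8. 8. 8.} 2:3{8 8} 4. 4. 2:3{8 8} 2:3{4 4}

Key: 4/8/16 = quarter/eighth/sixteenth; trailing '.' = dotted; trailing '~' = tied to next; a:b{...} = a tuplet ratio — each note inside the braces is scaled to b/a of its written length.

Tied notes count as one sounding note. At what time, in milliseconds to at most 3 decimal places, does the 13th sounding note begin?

1. 0.0ms @ 0 + 324.324ms (3/5)
2. 324.324ms @ 3/5 + 324.324ms (3/5)
3. 648.649ms @ 6/5 + 324.324ms (3/5)
4. 972.973ms @ 9/5 + 324.324ms (3/5)
5. 1297.297ms @ 12/5 + 324.324ms (3/5)
6. 1621.622ms @ 3 + 405.405ms (3/4)
7. 2027.027ms @ 15/4 + 405.405ms (3/4)
8. 2432.432ms @ 9/2 + 810.811ms (3/2)
9. 3243.243ms @ 6 + 810.811ms (3/2)
10. 4054.054ms @ 15/2 + 405.405ms (3/4)
11. 4459.459ms @ 33/4 + 405.405ms (3/4)
12. 4864.865ms @ 9 + 810.811ms (3/2)
13. 5675.676ms @ 21/2 + 810.811ms (3/2)

note 13 onset = 21/2b = 5675.676ms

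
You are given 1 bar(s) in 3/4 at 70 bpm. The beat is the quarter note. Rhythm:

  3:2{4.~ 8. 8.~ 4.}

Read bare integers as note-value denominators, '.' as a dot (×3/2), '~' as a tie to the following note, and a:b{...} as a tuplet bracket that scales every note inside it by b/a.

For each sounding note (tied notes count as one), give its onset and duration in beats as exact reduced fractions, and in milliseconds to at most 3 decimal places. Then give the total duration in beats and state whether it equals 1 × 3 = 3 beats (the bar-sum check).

1) 0.0ms=0b +1285.714ms=3/2b
2) 1285.714ms=3/2b +1285.714ms=3/2b
Σ=3b of 3 (70bpm 3/4) — PASS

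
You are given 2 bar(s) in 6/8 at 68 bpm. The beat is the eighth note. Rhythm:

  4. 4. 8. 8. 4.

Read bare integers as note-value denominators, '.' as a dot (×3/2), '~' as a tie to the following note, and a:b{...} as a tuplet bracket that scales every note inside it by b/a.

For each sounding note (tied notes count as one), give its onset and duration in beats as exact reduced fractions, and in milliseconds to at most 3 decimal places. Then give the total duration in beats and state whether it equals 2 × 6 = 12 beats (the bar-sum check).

1) 0.0ms=0b +2647.059ms=3b
2) 2647.059ms=3b +2647.059ms=3b
3) 5294.118ms=6b +1323.529ms=3/2b
4) 6617.647ms=15/2b +1323.529ms=3/2b
5) 7941.176ms=9b +2647.059ms=3b
Σ=12b of 12 (68bpm 6/8) — PASS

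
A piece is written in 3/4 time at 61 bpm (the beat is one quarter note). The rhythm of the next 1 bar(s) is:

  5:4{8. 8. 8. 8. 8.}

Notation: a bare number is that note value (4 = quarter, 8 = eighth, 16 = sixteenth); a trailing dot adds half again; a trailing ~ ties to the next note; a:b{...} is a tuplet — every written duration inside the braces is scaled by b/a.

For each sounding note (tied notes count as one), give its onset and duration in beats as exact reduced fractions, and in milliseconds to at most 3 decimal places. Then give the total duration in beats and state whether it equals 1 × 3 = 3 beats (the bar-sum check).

1) 0.0ms=0b +590.164ms=3/5b
2) 590.164ms=3/5b +590.164ms=3/5b
3) 1180.328ms=6/5b +590.164ms=3/5b
4) 1770.492ms=9/5b +590.164ms=3/5b
5) 2360.656ms=12/5b +590.164ms=3/5b
Σ=3b of 3 (61bpm 3/4) — PASS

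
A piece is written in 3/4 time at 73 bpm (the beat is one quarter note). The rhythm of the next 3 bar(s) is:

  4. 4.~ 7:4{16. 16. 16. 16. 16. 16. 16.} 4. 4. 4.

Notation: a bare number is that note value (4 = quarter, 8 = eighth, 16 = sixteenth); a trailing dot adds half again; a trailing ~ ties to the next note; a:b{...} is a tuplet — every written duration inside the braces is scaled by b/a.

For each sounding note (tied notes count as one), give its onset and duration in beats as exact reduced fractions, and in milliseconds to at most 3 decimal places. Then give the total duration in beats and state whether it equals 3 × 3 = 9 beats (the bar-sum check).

1) 0.0ms=0b +1232.877ms=3/2b
2) 1232.877ms=3/2b +1409.002ms=12/7b
3) 2641.879ms=45/14b +176.125ms=3/14b
4) 2818.004ms=24/7b +176.125ms=3/14b
5) 2994.129ms=51/14b +176.125ms=3/14b
6) 3170.254ms=27/7b +176.125ms=3/14b
7) 3346.38ms=57/14b +176.125ms=3/14b
8) 3522.505ms=30/7b +176.125ms=3/14b
9) 3698.63ms=9/2b +1232.877ms=3/2b
10) 4931.507ms=6b +1232.877ms=3/2b
11) 6164.384ms=15/2b +1232.877ms=3/2b
Σ=9b of 9 (73bpm 3/4) — PASS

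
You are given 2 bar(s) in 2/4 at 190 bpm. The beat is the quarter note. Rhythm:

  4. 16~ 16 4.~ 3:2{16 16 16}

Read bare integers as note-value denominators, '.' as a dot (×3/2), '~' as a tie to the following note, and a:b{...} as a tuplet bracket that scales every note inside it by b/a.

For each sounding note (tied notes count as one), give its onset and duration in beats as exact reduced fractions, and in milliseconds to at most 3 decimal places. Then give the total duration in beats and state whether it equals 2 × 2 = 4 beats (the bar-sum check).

1) 0.0ms=0b +473.684ms=3/2b
2) 473.684ms=3/2b +157.895ms=1/2b
3) 631.579ms=2b +526.316ms=5/3b
4) 1157.895ms=11/3b +52.632ms=1/6b
5) 1210.526ms=23/6b +52.632ms=1/6b
Σ=4b of 4 (190bpm 2/4) — PASS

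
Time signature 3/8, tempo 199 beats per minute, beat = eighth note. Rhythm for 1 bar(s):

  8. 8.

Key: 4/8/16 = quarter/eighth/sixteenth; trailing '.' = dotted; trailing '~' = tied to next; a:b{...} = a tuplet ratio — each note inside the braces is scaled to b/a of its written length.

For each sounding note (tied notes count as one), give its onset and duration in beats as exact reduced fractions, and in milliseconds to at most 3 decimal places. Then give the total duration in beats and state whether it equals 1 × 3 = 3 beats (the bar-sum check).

1) 0.0ms=0b +452.261ms=3/2b
2) 452.261ms=3/2b +452.261ms=3/2b
Σ=3b of 3 (199bpm 3/8) — PASS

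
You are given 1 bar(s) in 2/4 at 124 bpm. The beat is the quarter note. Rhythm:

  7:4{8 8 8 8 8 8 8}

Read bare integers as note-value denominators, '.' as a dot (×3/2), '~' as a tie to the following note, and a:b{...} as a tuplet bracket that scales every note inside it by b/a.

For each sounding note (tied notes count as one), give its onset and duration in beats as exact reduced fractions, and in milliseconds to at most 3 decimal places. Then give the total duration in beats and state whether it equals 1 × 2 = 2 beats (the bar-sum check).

1) 0.0ms=0b +138.249ms=2/7b
2) 138.249ms=2/7b +138.249ms=2/7b
3) 276.498ms=4/7b +138.249ms=2/7b
4) 414.747ms=6/7b +138.249ms=2/7b
5) 552.995ms=8/7b +138.249ms=2/7b
6) 691.244ms=10/7b +138.249ms=2/7b
7) 829.493ms=12/7b +138.249ms=2/7b
Σ=2b of 2 (124bpm 2/4) — PASS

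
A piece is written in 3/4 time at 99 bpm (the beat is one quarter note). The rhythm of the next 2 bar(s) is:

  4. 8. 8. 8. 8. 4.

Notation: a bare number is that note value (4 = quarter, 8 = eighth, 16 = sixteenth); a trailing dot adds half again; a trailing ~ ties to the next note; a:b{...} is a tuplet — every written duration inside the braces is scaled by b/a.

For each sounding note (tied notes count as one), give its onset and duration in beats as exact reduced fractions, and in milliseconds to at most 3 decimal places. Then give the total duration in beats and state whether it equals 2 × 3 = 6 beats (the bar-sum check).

1) 0.0ms=0b +909.091ms=3/2b
2) 909.091ms=3/2b +454.545ms=3/4b
3) 1363.636ms=9/4b +454.545ms=3/4b
4) 1818.182ms=3b +454.545ms=3/4b
5) 2272.727ms=15/4b +454.545ms=3/4b
6) 2727.273ms=9/2b +909.091ms=3/2b
Σ=6b of 6 (99bpm 3/4) — PASS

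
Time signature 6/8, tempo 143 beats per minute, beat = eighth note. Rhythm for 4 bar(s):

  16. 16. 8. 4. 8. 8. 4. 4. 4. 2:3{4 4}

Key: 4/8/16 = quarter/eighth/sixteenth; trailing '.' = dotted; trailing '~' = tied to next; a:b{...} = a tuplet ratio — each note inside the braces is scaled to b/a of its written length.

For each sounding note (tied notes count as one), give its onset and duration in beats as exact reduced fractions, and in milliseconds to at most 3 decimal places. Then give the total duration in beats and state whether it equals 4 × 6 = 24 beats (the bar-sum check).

1) 0.0ms=0b +314.685ms=3/4b
2) 314.685ms=3/4b +314.685ms=3/4b
3) 629.371ms=3/2b +629.371ms=3/2b
4) 1258.741ms=3b +1258.741ms=3b
5) 2517.483ms=6b +629.371ms=3/2b
6) 3146.853ms=15/2b +629.371ms=3/2b
7) 3776.224ms=9b +1258.741ms=3b
8) 5034.965ms=12b +1258.741ms=3b
9) 6293.706ms=15b +1258.741ms=3b
10) 7552.448ms=18b +1258.741ms=3b
11) 8811.189ms=21b +1258.741ms=3b
Σ=24b of 24 (143bpm 6/8) — PASS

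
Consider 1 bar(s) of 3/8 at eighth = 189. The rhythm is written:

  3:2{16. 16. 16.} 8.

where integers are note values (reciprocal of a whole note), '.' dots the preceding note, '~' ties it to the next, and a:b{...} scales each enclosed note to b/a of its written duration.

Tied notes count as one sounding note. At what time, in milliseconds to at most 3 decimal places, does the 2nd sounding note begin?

1. 0.0ms @ 0 + 158.73ms (1/2)
2. 158.73ms @ 1/2 + 158.73ms (1/2)
3. 317.46ms @ 1 + 158.73ms (1/2)
4. 476.19ms @ 3/2 + 476.19ms (3/2)

note 2 onset = 1/2b = 158.73ms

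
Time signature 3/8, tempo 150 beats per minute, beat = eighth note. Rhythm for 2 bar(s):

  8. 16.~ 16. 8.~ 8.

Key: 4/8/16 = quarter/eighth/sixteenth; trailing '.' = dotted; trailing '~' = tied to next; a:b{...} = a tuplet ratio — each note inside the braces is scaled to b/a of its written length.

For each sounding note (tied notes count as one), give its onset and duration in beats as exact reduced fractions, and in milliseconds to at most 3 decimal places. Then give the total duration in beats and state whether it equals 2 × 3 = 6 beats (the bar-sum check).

1) 0.0ms=0b +600.0ms=3/2b
2) 600.0ms=3/2b +600.0ms=3/2b
3) 1200.0ms=3b +1200.0ms=3b
Σ=6b of 6 (150bpm 3/8) — PASS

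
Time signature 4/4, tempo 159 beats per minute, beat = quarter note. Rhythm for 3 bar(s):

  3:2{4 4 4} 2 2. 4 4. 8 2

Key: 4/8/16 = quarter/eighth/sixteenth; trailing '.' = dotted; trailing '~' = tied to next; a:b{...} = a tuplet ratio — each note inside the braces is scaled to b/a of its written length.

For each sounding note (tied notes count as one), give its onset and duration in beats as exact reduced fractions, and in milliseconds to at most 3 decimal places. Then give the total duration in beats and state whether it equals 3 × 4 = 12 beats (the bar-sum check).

1) 0.0ms=0b +251.572ms=2/3b
2) 251.572ms=2/3b +251.572ms=2/3b
3) 503.145ms=4/3b +251.572ms=2/3b
4) 754.717ms=2b +754.717ms=2b
5) 1509.434ms=4b +1132.075ms=3b
6) 2641.509ms=7b +377.358ms=1b
7) 3018.868ms=8b +566.038ms=3/2b
8) 3584.906ms=19/2b +188.679ms=1/2b
9) 3773.585ms=10b +754.717ms=2b
Σ=12b of 12 (159bpm 4/4) — PASS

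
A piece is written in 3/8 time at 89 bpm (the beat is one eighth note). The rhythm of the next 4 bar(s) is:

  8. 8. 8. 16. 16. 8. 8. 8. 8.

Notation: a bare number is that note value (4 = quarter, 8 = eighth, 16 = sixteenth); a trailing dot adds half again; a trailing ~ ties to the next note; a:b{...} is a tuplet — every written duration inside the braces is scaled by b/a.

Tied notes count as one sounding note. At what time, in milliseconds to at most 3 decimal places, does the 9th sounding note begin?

note 9 onset = 21/2b = 7078.652ms

1. 0.0ms @ 0 + 1011.236ms (3/2)
2. 1011.236ms @ 3/2 + 1011.236ms (3/2)
3. 2022.472ms @ 3 + 1011.236ms (3/2)
4. 3033.708ms @ 9/2 + 505.618ms (3/4)
5. 3539.326ms @ 21/4 + 505.618ms (3/4)
6. 4044.944ms @ 6 + 1011.236ms (3/2)
7. 5056.18ms @ 15/2 + 1011.236ms (3/2)
8. 6067.416ms @ 9 + 1011.236ms (3/2)
9. 7078.652ms @ 21/2 + 1011.236ms (3/2)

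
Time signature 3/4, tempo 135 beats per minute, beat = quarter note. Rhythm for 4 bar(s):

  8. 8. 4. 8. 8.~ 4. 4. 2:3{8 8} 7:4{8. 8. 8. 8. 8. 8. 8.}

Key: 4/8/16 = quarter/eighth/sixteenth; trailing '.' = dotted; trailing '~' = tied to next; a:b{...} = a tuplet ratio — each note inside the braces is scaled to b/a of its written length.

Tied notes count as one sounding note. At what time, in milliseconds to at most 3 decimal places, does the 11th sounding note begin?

note 11 onset = 69/7b = 4380.952ms

1. 0.0ms @ 0 + 333.333ms (3/4)
2. 333.333ms @ 3/4 + 333.333ms (3/4)
3. 666.667ms @ 3/2 + 666.667ms (3/2)
4. 1333.333ms @ 3 + 333.333ms (3/4)
5. 1666.667ms @ 15/4 + 1000.0ms (9/4)
6. 2666.667ms @ 6 + 666.667ms (3/2)
7. 3333.333ms @ 15/2 + 333.333ms (3/4)
8. 3666.667ms @ 33/4 + 333.333ms (3/4)
9. 4000.0ms @ 9 + 190.476ms (3/7)
10. 4190.476ms @ 66/7 + 190.476ms (3/7)
11. 4380.952ms @ 69/7 + 190.476ms (3/7)
12. 4571.429ms @ 72/7 + 190.476ms (3/7)
13. 4761.905ms @ 75/7 + 190.476ms (3/7)
14. 4952.381ms @ 78/7 + 190.476ms (3/7)
15. 5142.857ms @ 81/7 + 190.476ms (3/7)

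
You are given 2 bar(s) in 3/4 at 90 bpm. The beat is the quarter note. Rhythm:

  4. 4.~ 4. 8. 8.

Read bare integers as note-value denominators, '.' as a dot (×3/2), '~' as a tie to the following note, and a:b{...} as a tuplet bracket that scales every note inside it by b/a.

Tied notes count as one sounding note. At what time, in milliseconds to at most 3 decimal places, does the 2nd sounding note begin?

note 2 onset = 3/2b = 1000.0ms

1. 0.0ms @ 0 + 1000.0ms (3/2)
2. 1000.0ms @ 3/2 + 2000.0ms (3)
3. 3000.0ms @ 9/2 + 500.0ms (3/4)
4. 3500.0ms @ 21/4 + 500.0ms (3/4)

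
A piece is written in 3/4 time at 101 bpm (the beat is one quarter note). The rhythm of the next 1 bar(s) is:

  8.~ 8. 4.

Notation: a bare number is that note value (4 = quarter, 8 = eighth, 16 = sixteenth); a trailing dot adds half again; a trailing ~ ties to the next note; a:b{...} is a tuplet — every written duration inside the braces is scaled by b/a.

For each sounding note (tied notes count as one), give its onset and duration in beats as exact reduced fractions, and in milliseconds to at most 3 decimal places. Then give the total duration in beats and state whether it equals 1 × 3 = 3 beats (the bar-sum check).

1) 0.0ms=0b +891.089ms=3/2b
2) 891.089ms=3/2b +891.089ms=3/2b
Σ=3b of 3 (101bpm 3/4) — PASS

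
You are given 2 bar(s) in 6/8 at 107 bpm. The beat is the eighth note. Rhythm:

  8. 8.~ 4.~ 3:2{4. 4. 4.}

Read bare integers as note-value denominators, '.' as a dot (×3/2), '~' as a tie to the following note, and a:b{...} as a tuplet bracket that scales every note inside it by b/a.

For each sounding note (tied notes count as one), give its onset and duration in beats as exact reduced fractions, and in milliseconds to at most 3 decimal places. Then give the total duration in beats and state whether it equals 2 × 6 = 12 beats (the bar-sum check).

1) 0.0ms=0b +841.121ms=3/2b
2) 841.121ms=3/2b +3644.86ms=13/2b
3) 4485.981ms=8b +1121.495ms=2b
4) 5607.477ms=10b +1121.495ms=2b
Σ=12b of 12 (107bpm 6/8) — PASS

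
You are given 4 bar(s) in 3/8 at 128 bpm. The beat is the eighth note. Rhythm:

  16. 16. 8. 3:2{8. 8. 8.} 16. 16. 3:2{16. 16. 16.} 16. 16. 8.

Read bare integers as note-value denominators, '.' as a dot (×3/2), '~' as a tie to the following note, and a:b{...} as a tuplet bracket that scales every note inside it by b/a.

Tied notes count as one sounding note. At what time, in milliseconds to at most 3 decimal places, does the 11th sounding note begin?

note 11 onset = 17/2b = 3984.375ms

1. 0.0ms @ 0 + 351.562ms (3/4)
2. 351.562ms @ 3/4 + 351.562ms (3/4)
3. 703.125ms @ 3/2 + 703.125ms (3/2)
4. 1406.25ms @ 3 + 468.75ms (1)
5. 1875.0ms @ 4 + 468.75ms (1)
6. 2343.75ms @ 5 + 468.75ms (1)
7. 2812.5ms @ 6 + 351.562ms (3/4)
8. 3164.062ms @ 27/4 + 351.562ms (3/4)
9. 3515.625ms @ 15/2 + 234.375ms (1/2)
10. 3750.0ms @ 8 + 234.375ms (1/2)
11. 3984.375ms @ 17/2 + 234.375ms (1/2)
12. 4218.75ms @ 9 + 351.562ms (3/4)
13. 4570.312ms @ 39/4 + 351.562ms (3/4)
14. 4921.875ms @ 21/2 + 703.125ms (3/2)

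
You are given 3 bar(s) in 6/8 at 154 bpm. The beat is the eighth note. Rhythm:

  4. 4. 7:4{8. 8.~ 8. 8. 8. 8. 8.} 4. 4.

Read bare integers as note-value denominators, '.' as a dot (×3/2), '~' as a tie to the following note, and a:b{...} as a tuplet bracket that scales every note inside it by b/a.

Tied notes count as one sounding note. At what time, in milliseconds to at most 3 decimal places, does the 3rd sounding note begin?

1. 0.0ms @ 0 + 1168.831ms (3)
2. 1168.831ms @ 3 + 1168.831ms (3)
3. 2337.662ms @ 6 + 333.952ms (6/7)
4. 2671.614ms @ 48/7 + 667.904ms (12/7)
5. 3339.518ms @ 60/7 + 333.952ms (6/7)
6. 3673.469ms @ 66/7 + 333.952ms (6/7)
7. 4007.421ms @ 72/7 + 333.952ms (6/7)
8. 4341.373ms @ 78/7 + 333.952ms (6/7)
9. 4675.325ms @ 12 + 1168.831ms (3)
10. 5844.156ms @ 15 + 1168.831ms (3)

note 3 onset = 6b = 2337.662ms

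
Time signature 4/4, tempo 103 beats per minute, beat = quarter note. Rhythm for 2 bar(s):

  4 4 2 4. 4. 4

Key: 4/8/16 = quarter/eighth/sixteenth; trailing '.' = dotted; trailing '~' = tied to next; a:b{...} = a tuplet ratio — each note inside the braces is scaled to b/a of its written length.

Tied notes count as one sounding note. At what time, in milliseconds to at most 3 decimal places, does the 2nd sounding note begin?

1. 0.0ms @ 0 + 582.524ms (1)
2. 582.524ms @ 1 + 582.524ms (1)
3. 1165.049ms @ 2 + 1165.049ms (2)
4. 2330.097ms @ 4 + 873.786ms (3/2)
5. 3203.883ms @ 11/2 + 873.786ms (3/2)
6. 4077.67ms @ 7 + 582.524ms (1)

note 2 onset = 1b = 582.524ms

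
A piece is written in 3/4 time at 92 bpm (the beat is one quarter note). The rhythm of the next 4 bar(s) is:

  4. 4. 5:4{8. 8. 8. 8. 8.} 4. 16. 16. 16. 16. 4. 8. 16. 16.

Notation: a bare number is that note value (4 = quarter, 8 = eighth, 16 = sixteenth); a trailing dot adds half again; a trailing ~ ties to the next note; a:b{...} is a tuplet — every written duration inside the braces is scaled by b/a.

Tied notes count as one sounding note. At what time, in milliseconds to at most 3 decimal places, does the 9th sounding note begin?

1. 0.0ms @ 0 + 978.261ms (3/2)
2. 978.261ms @ 3/2 + 978.261ms (3/2)
3. 1956.522ms @ 3 + 391.304ms (3/5)
4. 2347.826ms @ 18/5 + 391.304ms (3/5)
5. 2739.13ms @ 21/5 + 391.304ms (3/5)
6. 3130.435ms @ 24/5 + 391.304ms (3/5)
7. 3521.739ms @ 27/5 + 391.304ms (3/5)
8. 3913.043ms @ 6 + 978.261ms (3/2)
9. 4891.304ms @ 15/2 + 244.565ms (3/8)
10. 5135.87ms @ 63/8 + 244.565ms (3/8)
11. 5380.435ms @ 33/4 + 244.565ms (3/8)
12. 5625.0ms @ 69/8 + 244.565ms (3/8)
13. 5869.565ms @ 9 + 978.261ms (3/2)
14. 6847.826ms @ 21/2 + 489.13ms (3/4)
15. 7336.957ms @ 45/4 + 244.565ms (3/8)
16. 7581.522ms @ 93/8 + 244.565ms (3/8)

note 9 onset = 15/2b = 4891.304ms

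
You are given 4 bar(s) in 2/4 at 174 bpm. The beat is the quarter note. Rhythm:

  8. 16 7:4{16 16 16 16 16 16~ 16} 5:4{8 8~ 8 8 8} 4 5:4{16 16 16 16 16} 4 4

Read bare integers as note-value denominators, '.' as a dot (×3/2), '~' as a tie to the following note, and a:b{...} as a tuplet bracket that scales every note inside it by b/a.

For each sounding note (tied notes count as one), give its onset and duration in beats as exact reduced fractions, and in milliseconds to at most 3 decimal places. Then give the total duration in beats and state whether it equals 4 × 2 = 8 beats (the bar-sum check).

1) 0.0ms=0b +258.621ms=3/4b
2) 258.621ms=3/4b +86.207ms=1/4b
3) 344.828ms=1b +49.261ms=1/7b
4) 394.089ms=8/7b +49.261ms=1/7b
5) 443.35ms=9/7b +49.261ms=1/7b
6) 492.611ms=10/7b +49.261ms=1/7b
7) 541.872ms=11/7b +49.261ms=1/7b
8) 591.133ms=12/7b +98.522ms=2/7b
9) 689.655ms=2b +137.931ms=2/5b
10) 827.586ms=12/5b +275.862ms=4/5b
11) 1103.448ms=16/5b +137.931ms=2/5b
12) 1241.379ms=18/5b +137.931ms=2/5b
13) 1379.31ms=4b +344.828ms=1b
14) 1724.138ms=5b +68.966ms=1/5b
15) 1793.103ms=26/5b +68.966ms=1/5b
16) 1862.069ms=27/5b +68.966ms=1/5b
17) 1931.034ms=28/5b +68.966ms=1/5b
18) 2000.0ms=29/5b +68.966ms=1/5b
19) 2068.966ms=6b +344.828ms=1b
20) 2413.793ms=7b +344.828ms=1b
Σ=8b of 8 (174bpm 2/4) — PASS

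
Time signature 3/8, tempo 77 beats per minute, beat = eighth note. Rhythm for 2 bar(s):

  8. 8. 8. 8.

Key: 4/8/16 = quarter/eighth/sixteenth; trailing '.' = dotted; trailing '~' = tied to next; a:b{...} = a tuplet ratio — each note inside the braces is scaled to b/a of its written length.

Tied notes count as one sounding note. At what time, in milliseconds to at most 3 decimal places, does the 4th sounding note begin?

note 4 onset = 9/2b = 3506.494ms

1. 0.0ms @ 0 + 1168.831ms (3/2)
2. 1168.831ms @ 3/2 + 1168.831ms (3/2)
3. 2337.662ms @ 3 + 1168.831ms (3/2)
4. 3506.494ms @ 9/2 + 1168.831ms (3/2)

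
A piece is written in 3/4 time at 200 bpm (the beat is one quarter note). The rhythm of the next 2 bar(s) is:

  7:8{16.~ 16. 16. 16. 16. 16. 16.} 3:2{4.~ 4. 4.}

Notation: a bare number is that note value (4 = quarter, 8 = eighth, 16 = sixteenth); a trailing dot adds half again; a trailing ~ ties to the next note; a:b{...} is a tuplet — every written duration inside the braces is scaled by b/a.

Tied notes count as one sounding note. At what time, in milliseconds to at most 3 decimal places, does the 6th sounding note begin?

1. 0.0ms @ 0 + 257.143ms (6/7)
2. 257.143ms @ 6/7 + 128.571ms (3/7)
3. 385.714ms @ 9/7 + 128.571ms (3/7)
4. 514.286ms @ 12/7 + 128.571ms (3/7)
5. 642.857ms @ 15/7 + 128.571ms (3/7)
6. 771.429ms @ 18/7 + 128.571ms (3/7)
7. 900.0ms @ 3 + 600.0ms (2)
8. 1500.0ms @ 5 + 300.0ms (1)

note 6 onset = 18/7b = 771.429ms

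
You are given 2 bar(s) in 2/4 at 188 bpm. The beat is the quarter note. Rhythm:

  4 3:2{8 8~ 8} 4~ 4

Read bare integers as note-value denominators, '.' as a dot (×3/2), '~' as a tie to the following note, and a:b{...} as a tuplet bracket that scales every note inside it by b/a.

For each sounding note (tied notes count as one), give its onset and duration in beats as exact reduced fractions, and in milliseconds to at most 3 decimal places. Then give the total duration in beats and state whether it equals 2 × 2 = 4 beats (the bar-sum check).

1) 0.0ms=0b +319.149ms=1b
2) 319.149ms=1b +106.383ms=1/3b
3) 425.532ms=4/3b +212.766ms=2/3b
4) 638.298ms=2b +638.298ms=2b
Σ=4b of 4 (188bpm 2/4) — PASS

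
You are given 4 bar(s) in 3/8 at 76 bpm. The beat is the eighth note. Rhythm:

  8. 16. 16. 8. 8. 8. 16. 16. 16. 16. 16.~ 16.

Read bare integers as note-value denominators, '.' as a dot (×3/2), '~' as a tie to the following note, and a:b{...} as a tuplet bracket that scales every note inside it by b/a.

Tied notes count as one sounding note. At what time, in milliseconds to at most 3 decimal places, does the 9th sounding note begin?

note 9 onset = 9b = 7105.263ms

1. 0.0ms @ 0 + 1184.211ms (3/2)
2. 1184.211ms @ 3/2 + 592.105ms (3/4)
3. 1776.316ms @ 9/4 + 592.105ms (3/4)
4. 2368.421ms @ 3 + 1184.211ms (3/2)
5. 3552.632ms @ 9/2 + 1184.211ms (3/2)
6. 4736.842ms @ 6 + 1184.211ms (3/2)
7. 5921.053ms @ 15/2 + 592.105ms (3/4)
8. 6513.158ms @ 33/4 + 592.105ms (3/4)
9. 7105.263ms @ 9 + 592.105ms (3/4)
10. 7697.368ms @ 39/4 + 592.105ms (3/4)
11. 8289.474ms @ 21/2 + 1184.211ms (3/2)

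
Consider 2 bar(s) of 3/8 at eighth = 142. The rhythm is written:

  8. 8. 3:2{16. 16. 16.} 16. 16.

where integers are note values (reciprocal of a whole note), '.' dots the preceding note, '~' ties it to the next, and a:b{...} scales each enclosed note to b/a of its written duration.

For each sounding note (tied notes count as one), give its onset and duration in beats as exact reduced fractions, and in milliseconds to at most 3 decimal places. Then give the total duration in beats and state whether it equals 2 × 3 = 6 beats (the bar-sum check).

1) 0.0ms=0b +633.803ms=3/2b
2) 633.803ms=3/2b +633.803ms=3/2b
3) 1267.606ms=3b +211.268ms=1/2b
4) 1478.873ms=7/2b +211.268ms=1/2b
5) 1690.141ms=4b +211.268ms=1/2b
6) 1901.408ms=9/2b +316.901ms=3/4b
7) 2218.31ms=21/4b +316.901ms=3/4b
Σ=6b of 6 (142bpm 3/8) — PASS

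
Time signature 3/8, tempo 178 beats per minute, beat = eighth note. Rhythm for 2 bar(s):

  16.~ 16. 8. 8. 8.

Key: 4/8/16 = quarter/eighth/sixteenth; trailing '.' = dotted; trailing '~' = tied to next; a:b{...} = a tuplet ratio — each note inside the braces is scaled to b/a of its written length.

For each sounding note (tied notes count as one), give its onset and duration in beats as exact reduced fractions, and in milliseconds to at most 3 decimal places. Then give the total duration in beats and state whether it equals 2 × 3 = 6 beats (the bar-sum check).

1) 0.0ms=0b +505.618ms=3/2b
2) 505.618ms=3/2b +505.618ms=3/2b
3) 1011.236ms=3b +505.618ms=3/2b
4) 1516.854ms=9/2b +505.618ms=3/2b
Σ=6b of 6 (178bpm 3/8) — PASS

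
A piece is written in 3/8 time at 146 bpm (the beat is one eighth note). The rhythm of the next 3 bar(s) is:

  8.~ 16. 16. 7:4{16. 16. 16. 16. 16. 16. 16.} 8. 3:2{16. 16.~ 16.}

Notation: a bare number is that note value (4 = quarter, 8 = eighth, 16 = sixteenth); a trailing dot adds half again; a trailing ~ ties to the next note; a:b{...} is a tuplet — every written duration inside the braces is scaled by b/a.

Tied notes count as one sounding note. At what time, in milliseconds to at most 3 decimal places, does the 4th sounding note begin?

note 4 onset = 24/7b = 1409.002ms

1. 0.0ms @ 0 + 924.658ms (9/4)
2. 924.658ms @ 9/4 + 308.219ms (3/4)
3. 1232.877ms @ 3 + 176.125ms (3/7)
4. 1409.002ms @ 24/7 + 176.125ms (3/7)
5. 1585.127ms @ 27/7 + 176.125ms (3/7)
6. 1761.252ms @ 30/7 + 176.125ms (3/7)
7. 1937.378ms @ 33/7 + 176.125ms (3/7)
8. 2113.503ms @ 36/7 + 176.125ms (3/7)
9. 2289.628ms @ 39/7 + 176.125ms (3/7)
10. 2465.753ms @ 6 + 616.438ms (3/2)
11. 3082.192ms @ 15/2 + 205.479ms (1/2)
12. 3287.671ms @ 8 + 410.959ms (1)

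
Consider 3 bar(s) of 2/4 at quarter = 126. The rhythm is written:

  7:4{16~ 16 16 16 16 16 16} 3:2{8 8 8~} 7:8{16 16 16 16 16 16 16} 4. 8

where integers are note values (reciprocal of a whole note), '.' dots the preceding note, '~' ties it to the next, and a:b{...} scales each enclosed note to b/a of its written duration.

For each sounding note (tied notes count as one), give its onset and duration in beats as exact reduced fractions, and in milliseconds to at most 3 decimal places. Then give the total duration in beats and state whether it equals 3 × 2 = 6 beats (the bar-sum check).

1) 0.0ms=0b +136.054ms=2/7b
2) 136.054ms=2/7b +68.027ms=1/7b
3) 204.082ms=3/7b +68.027ms=1/7b
4) 272.109ms=4/7b +68.027ms=1/7b
5) 340.136ms=5/7b +68.027ms=1/7b
6) 408.163ms=6/7b +68.027ms=1/7b
7) 476.19ms=1b +158.73ms=1/3b
8) 634.921ms=4/3b +158.73ms=1/3b
9) 793.651ms=5/3b +294.785ms=13/21b
10) 1088.435ms=16/7b +136.054ms=2/7b
11) 1224.49ms=18/7b +136.054ms=2/7b
12) 1360.544ms=20/7b +136.054ms=2/7b
13) 1496.599ms=22/7b +136.054ms=2/7b
14) 1632.653ms=24/7b +136.054ms=2/7b
15) 1768.707ms=26/7b +136.054ms=2/7b
16) 1904.762ms=4b +714.286ms=3/2b
17) 2619.048ms=11/2b +238.095ms=1/2b
Σ=6b of 6 (126bpm 2/4) — PASS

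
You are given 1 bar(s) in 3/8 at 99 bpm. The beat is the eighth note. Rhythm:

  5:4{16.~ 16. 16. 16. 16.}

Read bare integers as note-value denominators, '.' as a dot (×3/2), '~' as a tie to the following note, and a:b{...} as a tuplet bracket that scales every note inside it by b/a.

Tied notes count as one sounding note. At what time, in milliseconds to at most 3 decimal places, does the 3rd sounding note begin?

1. 0.0ms @ 0 + 727.273ms (6/5)
2. 727.273ms @ 6/5 + 363.636ms (3/5)
3. 1090.909ms @ 9/5 + 363.636ms (3/5)
4. 1454.545ms @ 12/5 + 363.636ms (3/5)

note 3 onset = 9/5b = 1090.909ms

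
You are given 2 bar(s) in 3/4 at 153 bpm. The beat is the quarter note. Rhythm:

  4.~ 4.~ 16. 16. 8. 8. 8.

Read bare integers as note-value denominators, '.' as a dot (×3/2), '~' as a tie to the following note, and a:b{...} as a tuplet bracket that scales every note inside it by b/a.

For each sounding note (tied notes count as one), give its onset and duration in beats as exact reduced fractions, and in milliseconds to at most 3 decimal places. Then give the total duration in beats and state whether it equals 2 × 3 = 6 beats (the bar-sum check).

1) 0.0ms=0b +1323.529ms=27/8b
2) 1323.529ms=27/8b +147.059ms=3/8b
3) 1470.588ms=15/4b +294.118ms=3/4b
4) 1764.706ms=9/2b +294.118ms=3/4b
5) 2058.824ms=21/4b +294.118ms=3/4b
Σ=6b of 6 (153bpm 3/4) — PASS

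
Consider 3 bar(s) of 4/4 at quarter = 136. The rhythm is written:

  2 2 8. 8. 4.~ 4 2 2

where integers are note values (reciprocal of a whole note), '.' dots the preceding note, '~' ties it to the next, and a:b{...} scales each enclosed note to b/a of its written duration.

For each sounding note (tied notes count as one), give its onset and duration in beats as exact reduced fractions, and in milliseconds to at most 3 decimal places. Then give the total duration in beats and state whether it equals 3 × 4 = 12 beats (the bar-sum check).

1) 0.0ms=0b +882.353ms=2b
2) 882.353ms=2b +882.353ms=2b
3) 1764.706ms=4b +330.882ms=3/4b
4) 2095.588ms=19/4b +330.882ms=3/4b
5) 2426.471ms=11/2b +1102.941ms=5/2b
6) 3529.412ms=8b +882.353ms=2b
7) 4411.765ms=10b +882.353ms=2b
Σ=12b of 12 (136bpm 4/4) — PASS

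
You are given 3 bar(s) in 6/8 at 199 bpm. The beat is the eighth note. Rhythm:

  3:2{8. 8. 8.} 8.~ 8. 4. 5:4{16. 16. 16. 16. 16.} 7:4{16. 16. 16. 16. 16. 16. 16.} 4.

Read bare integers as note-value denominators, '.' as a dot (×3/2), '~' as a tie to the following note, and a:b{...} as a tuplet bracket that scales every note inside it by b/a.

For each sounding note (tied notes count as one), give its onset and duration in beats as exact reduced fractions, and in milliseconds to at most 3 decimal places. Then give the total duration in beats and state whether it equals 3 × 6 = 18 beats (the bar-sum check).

1) 0.0ms=0b +301.508ms=1b
2) 301.508ms=1b +301.508ms=1b
3) 603.015ms=2b +301.508ms=1b
4) 904.523ms=3b +904.523ms=3b
5) 1809.045ms=6b +904.523ms=3b
6) 2713.568ms=9b +180.905ms=3/5b
7) 2894.472ms=48/5b +180.905ms=3/5b
8) 3075.377ms=51/5b +180.905ms=3/5b
9) 3256.281ms=54/5b +180.905ms=3/5b
10) 3437.186ms=57/5b +180.905ms=3/5b
11) 3618.09ms=12b +129.218ms=3/7b
12) 3747.308ms=87/7b +129.218ms=3/7b
13) 3876.525ms=90/7b +129.218ms=3/7b
14) 4005.743ms=93/7b +129.218ms=3/7b
15) 4134.961ms=96/7b +129.218ms=3/7b
16) 4264.178ms=99/7b +129.218ms=3/7b
17) 4393.396ms=102/7b +129.218ms=3/7b
18) 4522.613ms=15b +904.523ms=3b
Σ=18b of 18 (199bpm 6/8) — PASS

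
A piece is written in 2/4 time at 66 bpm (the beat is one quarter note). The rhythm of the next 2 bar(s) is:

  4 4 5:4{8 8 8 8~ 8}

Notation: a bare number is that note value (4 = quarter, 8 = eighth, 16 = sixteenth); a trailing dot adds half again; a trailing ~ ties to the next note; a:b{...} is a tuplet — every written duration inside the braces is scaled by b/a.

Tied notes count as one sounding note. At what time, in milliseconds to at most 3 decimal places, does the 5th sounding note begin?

1. 0.0ms @ 0 + 909.091ms (1)
2. 909.091ms @ 1 + 909.091ms (1)
3. 1818.182ms @ 2 + 363.636ms (2/5)
4. 2181.818ms @ 12/5 + 363.636ms (2/5)
5. 2545.455ms @ 14/5 + 363.636ms (2/5)
6. 2909.091ms @ 16/5 + 727.273ms (4/5)

note 5 onset = 14/5b = 2545.455ms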